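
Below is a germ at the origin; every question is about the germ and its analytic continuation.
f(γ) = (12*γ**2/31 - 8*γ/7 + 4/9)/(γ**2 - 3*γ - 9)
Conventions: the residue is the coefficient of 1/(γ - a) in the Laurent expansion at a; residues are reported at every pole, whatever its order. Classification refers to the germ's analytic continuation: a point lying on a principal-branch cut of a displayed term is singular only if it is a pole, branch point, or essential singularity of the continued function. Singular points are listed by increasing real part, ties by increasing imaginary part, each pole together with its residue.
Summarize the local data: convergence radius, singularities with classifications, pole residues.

Denominator factor (γ**2 - 3*γ - 9): discriminant 45, real irrational roots 3/2 + (3/2)*sqrt(5) and 3/2 - (3/2)*sqrt(5); poles of order 1, moduli 3/2 + (3/2)*sqrt(5) and -3/2 + (3/2)*sqrt(5).
The radius of convergence is the smallest modulus among the singular points: -3/2 + (3/2)*sqrt(5).
The factor γ**2 - 3*γ - 9 splits as (γ - a)(γ - a') with a = 3/2 - (3/2)*sqrt(5), a' = 3/2 + (3/2)*sqrt(5). At the order-1 pole a set g(γ) = (γ - a)*f(γ) = [12*γ**2/31 - 8*γ/7 + 4/9] / (γ - a').
Simple pole: residue = g(a) at a = 3/2 - (3/2)*sqrt(5), which is 2/217 - (7726/29295)*sqrt(5).
The factor γ**2 - 3*γ - 9 splits as (γ - a)(γ - a') with a = 3/2 + (3/2)*sqrt(5), a' = 3/2 - (3/2)*sqrt(5). At the order-1 pole a set g(γ) = (γ - a)*f(γ) = [12*γ**2/31 - 8*γ/7 + 4/9] / (γ - a').
Simple pole: residue = g(a) at a = 3/2 + (3/2)*sqrt(5), which is 2/217 + (7726/29295)*sqrt(5).
List the singular points by increasing real part (a conjugate pair: the negative imaginary part first).

Radius of convergence at 0: -3/2 + (3/2)*sqrt(5).
At 3/2 - (3/2)*sqrt(5): a pole of order 1; residue 2/217 - (7726/29295)*sqrt(5).
At 3/2 + (3/2)*sqrt(5): a pole of order 1; residue 2/217 + (7726/29295)*sqrt(5).


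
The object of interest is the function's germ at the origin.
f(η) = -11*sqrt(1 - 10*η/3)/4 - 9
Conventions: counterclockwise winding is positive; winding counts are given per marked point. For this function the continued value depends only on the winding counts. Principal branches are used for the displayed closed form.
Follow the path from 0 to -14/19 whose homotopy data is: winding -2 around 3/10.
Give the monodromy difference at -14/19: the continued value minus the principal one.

Continued minus principal equals 0.

The rational part is single-valued and drops out of the difference; each branch term changes only by its own monodromy.
(-11/4)*sqrt(1 - η/(3/10)): winding -2 is even, the square root returns to the same sheet, contribution 0.
Summing the contributions at η = -14/19 gives 0.


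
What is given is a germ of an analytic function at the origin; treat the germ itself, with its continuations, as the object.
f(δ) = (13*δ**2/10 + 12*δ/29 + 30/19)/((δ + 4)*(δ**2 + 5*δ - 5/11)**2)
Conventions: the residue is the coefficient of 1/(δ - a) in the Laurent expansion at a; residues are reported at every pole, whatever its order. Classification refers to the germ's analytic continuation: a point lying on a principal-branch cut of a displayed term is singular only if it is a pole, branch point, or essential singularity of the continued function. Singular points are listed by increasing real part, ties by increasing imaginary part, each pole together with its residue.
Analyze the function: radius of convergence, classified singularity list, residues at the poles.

Denominator factor (δ**2 + 5*δ - 5/11)^2: discriminant 295/11, real irrational roots -5/2 + (1/22)*sqrt(3245) and -5/2 - (1/22)*sqrt(3245); poles of order 2, moduli -5/2 + (1/22)*sqrt(3245) and 5/2 + (1/22)*sqrt(3245).
Denominator factor (δ + 4): pole of order 1 at -4, modulus 4.
The radius of convergence is the smallest modulus among the singular points: -5/2 + (1/22)*sqrt(3245).
The factor δ**2 + 5*δ - 5/11 splits as (δ - a)(δ - a') with a = -5/2 - (1/22)*sqrt(3245), a' = -5/2 + (1/22)*sqrt(3245). At the order-2 pole a set g(δ) = (δ - a)^2*f(δ) = [(13*δ**2/10 + 12*δ/29 + 30/19)/(δ + 4)] / (δ - a')^2.
Order-2 pole: residue = g'(a); g'(-5/2 - (1/22)*sqrt(3245)) = -3454187/6614755 - (72302791/7939986950)*sqrt(3245), so the residue is -3454187/6614755 - (72302791/7939986950)*sqrt(3245).
At the order-1 pole -4 set g(δ) = (δ - (-4))*f(δ) = (13*δ**2/10 + 12*δ/29 + 30/19)/(δ**2 + 5*δ - 5/11)**2.
Simple pole: residue = g(a) at a = -4, which is 6908374/6614755.
The factor δ**2 + 5*δ - 5/11 splits as (δ - a)(δ - a') with a = -5/2 + (1/22)*sqrt(3245), a' = -5/2 - (1/22)*sqrt(3245). At the order-2 pole a set g(δ) = (δ - a)^2*f(δ) = [(13*δ**2/10 + 12*δ/29 + 30/19)/(δ + 4)] / (δ - a')^2.
Order-2 pole: residue = g'(a); g'(-5/2 + (1/22)*sqrt(3245)) = -3454187/6614755 + (72302791/7939986950)*sqrt(3245), so the residue is -3454187/6614755 + (72302791/7939986950)*sqrt(3245).
List the singular points by increasing real part (a conjugate pair: the negative imaginary part first).

Radius of convergence at 0: -5/2 + (1/22)*sqrt(3245).
At -5/2 - (1/22)*sqrt(3245): a pole of order 2; residue -3454187/6614755 - (72302791/7939986950)*sqrt(3245).
At -4: a pole of order 1; residue 6908374/6614755.
At -5/2 + (1/22)*sqrt(3245): a pole of order 2; residue -3454187/6614755 + (72302791/7939986950)*sqrt(3245).


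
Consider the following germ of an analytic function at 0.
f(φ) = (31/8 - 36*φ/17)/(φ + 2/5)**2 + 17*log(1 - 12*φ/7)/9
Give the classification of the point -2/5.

The denominator factor φ + 2/5 vanishes at -2/5 and appears to the power 2; the numerator there equals 3211/680, nonzero, and no other factor vanishes.
The branch terms are analytic at this point.
Hence a pole whose order is the multiplicity, 2.

The point is a pole of order 2.


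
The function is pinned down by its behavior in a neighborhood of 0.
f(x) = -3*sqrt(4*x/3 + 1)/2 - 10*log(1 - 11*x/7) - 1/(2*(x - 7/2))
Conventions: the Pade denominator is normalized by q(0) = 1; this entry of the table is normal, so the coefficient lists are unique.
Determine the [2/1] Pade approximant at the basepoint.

Taylor coefficients needed (expand at 0): a_0 = -19/14, a_1 = 723/49, a_2 = 13060/1029, a_3 = 274780/21609.
Write the denominator as Q(x) = 1 + q1*x. Requiring Q*f - P = O(x^4) with deg P <= 2 kills the coefficients of x^3..x^3 in Q*f:
  x^3: a_3 + q1*a_2 = 0, i.e. 274780/21609 + (13060/1029)*q1 = 0.
Solving this linear system: q1 = -13739/13713.
The numerator is Q*f truncated at degree 2: P0 = a_0 = -19/14; P1 = a_1 + q1*a_0 = 441965/27426; P2 = a_2 + q1*a_1 = -200731/95991.

The Pade approximant has numerator coefficients [-19/14, 441965/27426, -200731/95991]; denominator coefficients [1, -13739/13713].


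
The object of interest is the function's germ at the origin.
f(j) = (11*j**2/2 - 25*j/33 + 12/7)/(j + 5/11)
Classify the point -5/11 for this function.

The point is a pole of order 1.

The denominator factor j + 5/11 vanishes at -5/11 and appears to the power 1; the numerator there equals 16237/5082, nonzero, and no other factor vanishes.
Hence a pole whose order is the multiplicity, 1.


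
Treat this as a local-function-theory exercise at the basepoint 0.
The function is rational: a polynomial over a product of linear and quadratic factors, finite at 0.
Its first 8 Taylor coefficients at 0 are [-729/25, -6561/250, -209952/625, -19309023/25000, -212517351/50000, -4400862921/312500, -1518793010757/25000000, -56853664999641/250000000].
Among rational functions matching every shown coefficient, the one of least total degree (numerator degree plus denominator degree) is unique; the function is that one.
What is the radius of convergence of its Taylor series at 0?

The radius of convergence is 1 - (1/3)*sqrt(5).

No rational of total degree below 4 reproduces all 8 coefficients; solving the [0/4] Pade equations on them gives f(ε) = -4/((ε + 5/9)**2*(ε**2 - 2*ε + 4/9)), whose expansion matches every shown term.
Denominator factor (ε + 5/9)^2: pole of order 2 at -5/9, modulus 5/9.
Denominator factor (ε**2 - 2*ε + 4/9): discriminant 20/9, real irrational roots 1 + (1/3)*sqrt(5) and 1 - (1/3)*sqrt(5); poles of order 1, moduli 1 + (1/3)*sqrt(5) and 1 - (1/3)*sqrt(5).
The radius of convergence is the smallest modulus among the singular points: 1 - (1/3)*sqrt(5).


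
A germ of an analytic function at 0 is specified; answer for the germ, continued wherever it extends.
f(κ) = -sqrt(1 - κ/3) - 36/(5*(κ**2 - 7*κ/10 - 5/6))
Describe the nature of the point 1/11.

Denominator factors: κ**2 - 7*κ/10 - 5/6 = -1613/1815 at κ = 1/11 — none vanishes.
Branch term sqrt(1 - κ/(3)): argument at 1/11 is 32/33, nonzero, so 1/11 is not its branch point (a point on a principal cut is still regular for the continued germ).
So the germ continues analytically to 1/11.

The point is a regular point.


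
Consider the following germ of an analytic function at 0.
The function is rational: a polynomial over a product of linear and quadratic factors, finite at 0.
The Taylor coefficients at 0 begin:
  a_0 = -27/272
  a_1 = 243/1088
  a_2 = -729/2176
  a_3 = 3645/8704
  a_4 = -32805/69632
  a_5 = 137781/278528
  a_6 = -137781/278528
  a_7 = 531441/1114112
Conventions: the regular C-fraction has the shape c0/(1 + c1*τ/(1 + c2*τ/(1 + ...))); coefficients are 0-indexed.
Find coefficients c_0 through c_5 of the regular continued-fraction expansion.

Taylor coefficients (read off): a_0 = -27/272, a_1 = 243/1088, a_2 = -729/2176, a_3 = 3645/8704, a_4 = -32805/69632, a_5 = 137781/278528.
c0 = a_0 = -27/272. Peel one level at a time: if S = 1 + c*τ/S' with S'(0) = 1, then c is the τ-coefficient of S and S' = c*τ/(S - 1).
S_1 = c0/f = 1 + (9/4)*τ + (27/16)*τ^2 + ...; c1 = 9/4.
S_2 = c1*τ/(S_1 - 1) = 1 + (-3/4)*τ + (3/8)*τ^2 + ...; c2 = -3/4.
S_3 = c2*τ/(S_2 - 1) = 1 + (1/2)*τ + (1/16)*τ^2 + ...; c3 = 1/2.
S_4 = c3*τ/(S_3 - 1) = 1 + (-1/8)*τ + (3/64)*τ^2 + ...; c4 = -1/8.
S_5 = c4*τ/(S_4 - 1) = 1 + (3/8)*τ + ...; c5 = 3/8.

The regular C-fraction coefficients are [-27/272, 9/4, -3/4, 1/2, -1/8, 3/8].


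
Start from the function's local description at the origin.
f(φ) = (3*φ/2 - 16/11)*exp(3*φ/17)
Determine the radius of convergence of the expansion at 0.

The radius of convergence is infinite.

The factor exp(3*φ/17) is entire and contributes no finite singular point.
The polynomial part has no poles.
No finite singular points: the Taylor series at 0 converges everywhere.


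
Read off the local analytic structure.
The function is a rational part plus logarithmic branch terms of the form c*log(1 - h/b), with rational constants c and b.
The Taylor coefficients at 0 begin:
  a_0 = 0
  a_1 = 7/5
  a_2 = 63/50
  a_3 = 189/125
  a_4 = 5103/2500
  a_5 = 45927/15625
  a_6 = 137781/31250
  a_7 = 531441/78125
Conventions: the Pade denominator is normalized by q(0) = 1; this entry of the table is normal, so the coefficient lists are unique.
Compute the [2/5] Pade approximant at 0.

The Pade approximant has numerator coefficients [0, 7/5, -863/450]; denominator coefficients [1, -143/63, 337/350, 111/875, 4887/87500, 2754/109375].

Taylor coefficients needed (read off): a_0 = 0, a_1 = 7/5, a_2 = 63/50, a_3 = 189/125, a_4 = 5103/2500, a_5 = 45927/15625, a_6 = 137781/31250, a_7 = 531441/78125.
Write the denominator as Q(h) = 1 + q1*h + q2*h^2 + q3*h^3 + q4*h^4 + q5*h^5. Requiring Q*f - P = O(h^8) with deg P <= 2 kills the coefficients of h^3..h^7 in Q*f:
  h^3: a_3 + q1*a_2 + q2*a_1 + q3*a_0 = 0, i.e. 189/125 + (63/50)*q1 + (7/5)*q2 + (0)*q3 = 0.
  h^4: a_4 + q1*a_3 + q2*a_2 + q3*a_1 + q4*a_0 = 0, i.e. 5103/2500 + (189/125)*q1 + (63/50)*q2 + (7/5)*q3 + (0)*q4 = 0.
  h^5: a_5 + q1*a_4 + q2*a_3 + q3*a_2 + q4*a_1 + q5*a_0 = 0, i.e. 45927/15625 + (5103/2500)*q1 + (189/125)*q2 + (63/50)*q3 + (7/5)*q4 + (0)*q5 = 0.
  h^6: a_6 + q1*a_5 + q2*a_4 + q3*a_3 + q4*a_2 + q5*a_1 = 0, i.e. 137781/31250 + (45927/15625)*q1 + (5103/2500)*q2 + (189/125)*q3 + (63/50)*q4 + (7/5)*q5 = 0.
  h^7: a_7 + q1*a_6 + q2*a_5 + q3*a_4 + q4*a_3 + q5*a_2 = 0, i.e. 531441/78125 + (137781/31250)*q1 + (45927/15625)*q2 + (5103/2500)*q3 + (189/125)*q4 + (63/50)*q5 = 0.
Solving this linear system: q1 = -143/63, q2 = 337/350, q3 = 111/875, q4 = 4887/87500, q5 = 2754/109375.
The numerator is Q*f truncated at degree 2: P0 = a_0 = 0; P1 = a_1 + q1*a_0 = 7/5; P2 = a_2 + q1*a_1 + q2*a_0 = -863/450.


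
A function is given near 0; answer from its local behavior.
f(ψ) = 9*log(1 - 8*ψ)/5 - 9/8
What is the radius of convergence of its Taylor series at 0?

Branch term (9/5)*log(1 - ψ/(1/8)): its argument vanishes at ψ = 1/8, a logarithmic branch point, modulus 1/8.
The radius of convergence is the smallest modulus among the singular points: 1/8.

The radius of convergence is 1/8.


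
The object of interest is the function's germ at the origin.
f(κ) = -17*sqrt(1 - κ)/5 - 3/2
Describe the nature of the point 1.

The point is an algebraic (square-root) branch point.

The term (-17/5)*sqrt(1 - κ/(1)) has argument 1 - 1/(1) = 0 at 1: a square-root (algebraic, two-sheeted) branch point; the remaining terms are analytic or single-valued there.


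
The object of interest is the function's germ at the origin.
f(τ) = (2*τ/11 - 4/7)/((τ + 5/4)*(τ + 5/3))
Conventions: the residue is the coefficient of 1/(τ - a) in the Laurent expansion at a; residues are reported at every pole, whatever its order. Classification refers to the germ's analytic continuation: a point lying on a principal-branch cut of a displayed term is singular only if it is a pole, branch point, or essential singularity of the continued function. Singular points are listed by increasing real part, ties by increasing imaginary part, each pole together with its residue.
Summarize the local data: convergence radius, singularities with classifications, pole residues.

Radius of convergence at 0: 5/4.
At -5/3: a pole of order 1; residue 808/385.
At -5/4: a pole of order 1; residue -738/385.

Denominator factor (τ + 5/4): pole of order 1 at -5/4, modulus 5/4.
Denominator factor (τ + 5/3): pole of order 1 at -5/3, modulus 5/3.
The radius of convergence is the smallest modulus among the singular points: 5/4.
At the order-1 pole -5/3 set g(τ) = (τ - (-5/3))*f(τ) = (2*τ/11 - 4/7)/(τ + 5/4).
Simple pole: residue = g(a) at a = -5/3, which is 808/385.
At the order-1 pole -5/4 set g(τ) = (τ - (-5/4))*f(τ) = (2*τ/11 - 4/7)/(τ + 5/3).
Simple pole: residue = g(a) at a = -5/4, which is -738/385.
List the singular points by increasing real part (a conjugate pair: the negative imaginary part first).


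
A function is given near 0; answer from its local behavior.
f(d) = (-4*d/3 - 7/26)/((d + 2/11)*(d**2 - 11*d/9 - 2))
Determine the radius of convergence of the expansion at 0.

The radius of convergence is 2/11.

Denominator factor (d**2 - 11*d/9 - 2): discriminant 769/81, real irrational roots 11/18 + (1/18)*sqrt(769) and 11/18 - (1/18)*sqrt(769); poles of order 1, moduli 11/18 + (1/18)*sqrt(769) and -11/18 + (1/18)*sqrt(769).
Denominator factor (d + 2/11): pole of order 1 at -2/11, modulus 2/11.
The radius of convergence is the smallest modulus among the singular points: 2/11.


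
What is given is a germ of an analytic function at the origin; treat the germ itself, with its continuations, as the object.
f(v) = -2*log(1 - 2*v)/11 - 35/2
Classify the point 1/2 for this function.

The point is a logarithmic branch point.

The term (-2/11)*log(1 - v/(1/2)) has argument 1 - 1/2/(1/2) = 0 at 1/2: a logarithmic (infinitely-sheeted) branch point; the remaining terms are analytic or single-valued there.


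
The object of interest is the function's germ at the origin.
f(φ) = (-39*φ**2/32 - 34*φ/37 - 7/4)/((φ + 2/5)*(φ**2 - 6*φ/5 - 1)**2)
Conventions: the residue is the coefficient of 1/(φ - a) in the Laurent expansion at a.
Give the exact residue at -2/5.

At the order-1 pole -2/5 set g(φ) = (φ - (-2/5))*f(φ) = (-39*φ**2/32 - 34*φ/37 - 7/4)/(φ**2 - 6*φ/5 - 1)**2.
Simple pole: residue = g(a) at a = -2/5, which is -32425/2664.

The residue is -32425/2664.


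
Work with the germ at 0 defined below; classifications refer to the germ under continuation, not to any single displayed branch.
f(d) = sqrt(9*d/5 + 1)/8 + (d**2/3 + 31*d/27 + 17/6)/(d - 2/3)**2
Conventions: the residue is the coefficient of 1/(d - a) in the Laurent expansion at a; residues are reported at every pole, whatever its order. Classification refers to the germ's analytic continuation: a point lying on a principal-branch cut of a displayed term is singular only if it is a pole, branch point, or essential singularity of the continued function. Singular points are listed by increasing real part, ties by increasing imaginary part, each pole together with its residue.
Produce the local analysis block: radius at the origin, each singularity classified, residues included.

Denominator factor (d - 2/3)^2: pole of order 2 at 2/3, modulus 2/3.
Branch term (1/8)*sqrt(1 - d/(-5/9)): its argument vanishes at d = -5/9, a square-root branch point, modulus 5/9.
The radius of convergence is the smallest modulus among the singular points: 5/9.
The branch term is analytic at 2/3 and contributes nothing to the residue; only the rational part matters.
At the order-2 pole 2/3 set g(d) = (d - (2/3))^2*(rational part) = d**2/3 + 31*d/27 + 17/6.
Order-2 pole: residue = g'(a); g'(2/3) = 43/27, so the residue is 43/27.
List the singular points by increasing real part (a conjugate pair: the negative imaginary part first).

Radius of convergence at 0: 5/9.
At -5/9: an algebraic (square-root) branch point.
At 2/3: a pole of order 2; residue 43/27.


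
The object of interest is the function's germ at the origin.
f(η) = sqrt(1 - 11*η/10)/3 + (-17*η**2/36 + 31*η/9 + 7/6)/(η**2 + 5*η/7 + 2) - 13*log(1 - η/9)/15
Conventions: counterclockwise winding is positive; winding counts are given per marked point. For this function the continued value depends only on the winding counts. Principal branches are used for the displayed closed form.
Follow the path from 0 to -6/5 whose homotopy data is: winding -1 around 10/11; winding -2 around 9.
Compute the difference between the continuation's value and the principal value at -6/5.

Continued minus principal equals (-(2/15)*sqrt(58)) + ((52/15)*pi)*i.

The rational part is single-valued and drops out of the difference; each branch term changes only by its own monodromy.
(1/3)*sqrt(1 - η/(10/11)): winding -1 is odd, the square root flips sign, contributing -2*(1/3)*sqrt(1 - (-6/5)/(10/11)) = -2*(1/3)*sqrt(58/25) = -(2/15)*sqrt(58).
(-13/15)*log(1 - η/(9)): each positive loop around 9 adds 2*pi*i to the log, so winding -2 contributes (-13/15)*(-2)*2*pi*i = (52/15)*pi*i.
Summing the contributions at η = -6/5 gives (-(2/15)*sqrt(58)) + ((52/15)*pi)*i.


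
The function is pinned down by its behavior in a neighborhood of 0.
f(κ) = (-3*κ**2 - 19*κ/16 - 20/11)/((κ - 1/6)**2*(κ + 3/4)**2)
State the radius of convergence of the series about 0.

The radius of convergence is 1/6.

Denominator factor (κ + 3/4)^2: pole of order 2 at -3/4, modulus 3/4.
Denominator factor (κ - 1/6)^2: pole of order 2 at 1/6, modulus 1/6.
The radius of convergence is the smallest modulus among the singular points: 1/6.


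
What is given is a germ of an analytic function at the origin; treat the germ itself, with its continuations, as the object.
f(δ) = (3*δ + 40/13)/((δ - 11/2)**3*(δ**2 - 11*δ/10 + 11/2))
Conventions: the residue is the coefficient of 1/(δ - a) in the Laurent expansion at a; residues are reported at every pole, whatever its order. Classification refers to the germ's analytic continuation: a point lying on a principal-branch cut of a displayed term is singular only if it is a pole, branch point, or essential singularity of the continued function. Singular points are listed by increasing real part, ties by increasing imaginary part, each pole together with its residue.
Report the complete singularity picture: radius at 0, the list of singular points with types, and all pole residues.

Radius of convergence at 0: (1/2)*sqrt(22).
At (11/20) - ((3/20)*sqrt(231))*i: a pole of order 1; residue (-19925/2293434) + ((2525/5351346)*sqrt(231))*i.
At (11/20) + ((3/20)*sqrt(231))*i: a pole of order 1; residue (-19925/2293434) - ((2525/5351346)*sqrt(231))*i.
At 11/2: a pole of order 3; residue 19925/1146717.

Denominator factor (δ**2 - 11*δ/10 + 11/2): discriminant -2079/100, complex-conjugate roots (11/20) + ((3/20)*sqrt(231))*i and (11/20) - ((3/20)*sqrt(231))*i; poles of order 1, moduli (1/2)*sqrt(22) and (1/2)*sqrt(22).
Denominator factor (δ - 11/2)^3: pole of order 3 at 11/2, modulus 11/2.
The radius of convergence is the smallest modulus among the singular points: (1/2)*sqrt(22).
The factor δ**2 - 11*δ/10 + 11/2 splits as (δ - a)(δ - a') with a = (11/20) - ((3/20)*sqrt(231))*i, a' = (11/20) + ((3/20)*sqrt(231))*i. At the order-1 pole a set g(δ) = (δ - a)*f(δ) = [(3*δ + 40/13)/(δ - 11/2)**3] / (δ - a').
Simple pole: residue = g(a) at a = (11/20) - ((3/20)*sqrt(231))*i, which is (-19925/2293434) + ((2525/5351346)*sqrt(231))*i.
The factor δ**2 - 11*δ/10 + 11/2 splits as (δ - a)(δ - a') with a = (11/20) + ((3/20)*sqrt(231))*i, a' = (11/20) - ((3/20)*sqrt(231))*i. At the order-1 pole a set g(δ) = (δ - a)*f(δ) = [(3*δ + 40/13)/(δ - 11/2)**3] / (δ - a').
Simple pole: residue = g(a) at a = (11/20) + ((3/20)*sqrt(231))*i, which is (-19925/2293434) - ((2525/5351346)*sqrt(231))*i.
At the order-3 pole 11/2 set g(δ) = (δ - (11/2))^3*f(δ) = (3*δ + 40/13)/(δ**2 - 11*δ/10 + 11/2).
Order-3 pole: residue = g''(a)/2; g''(11/2) = 39850/1146717, so the residue is 19925/1146717.
List the singular points by increasing real part (a conjugate pair: the negative imaginary part first).


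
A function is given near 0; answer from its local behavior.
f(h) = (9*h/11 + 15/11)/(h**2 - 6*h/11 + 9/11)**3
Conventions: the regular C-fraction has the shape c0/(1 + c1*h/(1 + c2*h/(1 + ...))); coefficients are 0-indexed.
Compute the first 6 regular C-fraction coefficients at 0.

The regular C-fraction coefficients are [605/243, -13/5, 164/65, -16300/14391, 426829/2887056, 349117009/85628464].

Taylor coefficients (expand at 0): a_0 = 605/243, a_1 = 1573/243, a_2 = 121/243, a_3 = -121121/6561, a_4 = -138182/6561, a_5 = 406318/19683.
c0 = a_0 = 605/243. Peel one level at a time: if S = 1 + c*h/S' with S'(0) = 1, then c is the h-coefficient of S and S' = c*h/(S - 1).
S_1 = c0/f = 1 + (-13/5)*h + (164/25)*h^2 + ...; c1 = -13/5.
S_2 = c1*h/(S_1 - 1) = 1 + (164/65)*h + (13040/4563)*h^2 + ...; c2 = 164/65.
S_3 = c2*h/(S_2 - 1) = 1 + (-16300/14391)*h + (820825/4901796)*h^2 + ...; c3 = -16300/14391.
S_4 = c3*h/(S_3 - 1) = 1 + (426829/2887056)*h + (-110695637/183644928)*h^2 + ...; c4 = 426829/2887056.
S_5 = c4*h/(S_4 - 1) = 1 + (349117009/85628464)*h + ...; c5 = 349117009/85628464.


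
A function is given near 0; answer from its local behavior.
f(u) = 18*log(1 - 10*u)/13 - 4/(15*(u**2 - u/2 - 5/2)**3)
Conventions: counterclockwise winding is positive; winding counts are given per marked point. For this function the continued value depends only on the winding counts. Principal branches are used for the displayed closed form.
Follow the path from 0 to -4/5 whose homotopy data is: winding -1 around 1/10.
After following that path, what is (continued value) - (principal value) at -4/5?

Continued minus principal equals -(36/13)*pi*i.

The rational part is single-valued and drops out of the difference; each branch term changes only by its own monodromy.
(18/13)*log(1 - u/(1/10)): each positive loop around 1/10 adds 2*pi*i to the log, so winding -1 contributes (18/13)*(-1)*2*pi*i = -(36/13)*pi*i.
Summing the contributions at u = -4/5 gives -(36/13)*pi*i.


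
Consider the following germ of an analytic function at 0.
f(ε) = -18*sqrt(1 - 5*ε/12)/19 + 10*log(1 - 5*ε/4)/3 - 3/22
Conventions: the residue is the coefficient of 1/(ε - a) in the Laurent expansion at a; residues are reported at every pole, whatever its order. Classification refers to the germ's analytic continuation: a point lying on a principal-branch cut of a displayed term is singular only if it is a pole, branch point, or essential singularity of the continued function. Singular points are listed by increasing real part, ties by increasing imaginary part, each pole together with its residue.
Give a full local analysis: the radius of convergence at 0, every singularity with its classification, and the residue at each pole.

Branch term (10/3)*log(1 - ε/(4/5)): its argument vanishes at ε = 4/5, a logarithmic branch point, modulus 4/5.
Branch term (-18/19)*sqrt(1 - ε/(12/5)): its argument vanishes at ε = 12/5, a square-root branch point, modulus 12/5.
The radius of convergence is the smallest modulus among the singular points: 4/5.
List the singular points by increasing real part (a conjugate pair: the negative imaginary part first).

Radius of convergence at 0: 4/5.
At 4/5: a logarithmic branch point.
At 12/5: an algebraic (square-root) branch point.


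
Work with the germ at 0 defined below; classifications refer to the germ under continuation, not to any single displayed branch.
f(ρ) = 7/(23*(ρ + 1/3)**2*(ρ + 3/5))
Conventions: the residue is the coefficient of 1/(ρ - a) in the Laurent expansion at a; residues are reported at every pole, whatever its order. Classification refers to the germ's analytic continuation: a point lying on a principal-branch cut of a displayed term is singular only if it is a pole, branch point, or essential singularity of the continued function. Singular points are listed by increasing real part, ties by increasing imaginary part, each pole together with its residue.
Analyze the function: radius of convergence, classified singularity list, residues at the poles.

Denominator factor (ρ + 1/3)^2: pole of order 2 at -1/3, modulus 1/3.
Denominator factor (ρ + 3/5): pole of order 1 at -3/5, modulus 3/5.
The radius of convergence is the smallest modulus among the singular points: 1/3.
At the order-1 pole -3/5 set g(ρ) = (ρ - (-3/5))*f(ρ) = 7/(23*(ρ + 1/3)**2).
Simple pole: residue = g(a) at a = -3/5, which is 1575/368.
At the order-2 pole -1/3 set g(ρ) = (ρ - (-1/3))^2*f(ρ) = 7/(23*(ρ + 3/5)).
Order-2 pole: residue = g'(a); g'(-1/3) = -1575/368, so the residue is -1575/368.
List the singular points by increasing real part (a conjugate pair: the negative imaginary part first).

Radius of convergence at 0: 1/3.
At -3/5: a pole of order 1; residue 1575/368.
At -1/3: a pole of order 2; residue -1575/368.


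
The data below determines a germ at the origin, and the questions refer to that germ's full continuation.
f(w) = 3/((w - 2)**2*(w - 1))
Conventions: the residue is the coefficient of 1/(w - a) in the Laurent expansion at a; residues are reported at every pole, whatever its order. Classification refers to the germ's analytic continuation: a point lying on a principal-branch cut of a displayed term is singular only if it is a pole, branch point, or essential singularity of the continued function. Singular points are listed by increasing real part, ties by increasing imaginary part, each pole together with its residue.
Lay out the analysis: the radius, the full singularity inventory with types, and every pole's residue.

Radius of convergence at 0: 1.
At 1: a pole of order 1; residue 3.
At 2: a pole of order 2; residue -3.

Denominator factor (w - 1): pole of order 1 at 1, modulus 1.
Denominator factor (w - 2)^2: pole of order 2 at 2, modulus 2.
The radius of convergence is the smallest modulus among the singular points: 1.
At the order-1 pole 1 set g(w) = (w - (1))*f(w) = 3/(w - 2)**2.
Simple pole: residue = g(a) at a = 1, which is 3.
At the order-2 pole 2 set g(w) = (w - (2))^2*f(w) = 3/(w - 1).
Order-2 pole: residue = g'(a); g'(2) = -3, so the residue is -3.
List the singular points by increasing real part (a conjugate pair: the negative imaginary part first).


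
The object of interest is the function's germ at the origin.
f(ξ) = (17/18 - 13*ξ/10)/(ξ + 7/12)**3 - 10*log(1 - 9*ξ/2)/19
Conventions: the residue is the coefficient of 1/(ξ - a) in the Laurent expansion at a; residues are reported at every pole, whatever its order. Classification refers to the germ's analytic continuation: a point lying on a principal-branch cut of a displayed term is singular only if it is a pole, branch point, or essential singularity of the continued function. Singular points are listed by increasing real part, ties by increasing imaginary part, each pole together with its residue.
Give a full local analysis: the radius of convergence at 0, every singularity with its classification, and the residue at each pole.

Radius of convergence at 0: 2/9.
At -7/12: a pole of order 3; residue 0.
At 2/9: a logarithmic branch point.

Denominator factor (ξ + 7/12)^3: pole of order 3 at -7/12, modulus 7/12.
Branch term (-10/19)*log(1 - ξ/(2/9)): its argument vanishes at ξ = 2/9, a logarithmic branch point, modulus 2/9.
The radius of convergence is the smallest modulus among the singular points: 2/9.
The branch term is analytic at -7/12 and contributes nothing to the residue; only the rational part matters.
At the order-3 pole -7/12 set g(ξ) = (ξ - (-7/12))^3*(rational part) = 17/18 - 13*ξ/10.
Order-3 pole: residue = g''(a)/2; g''(-7/12) = 0, so the residue is 0.
List the singular points by increasing real part (a conjugate pair: the negative imaginary part first).


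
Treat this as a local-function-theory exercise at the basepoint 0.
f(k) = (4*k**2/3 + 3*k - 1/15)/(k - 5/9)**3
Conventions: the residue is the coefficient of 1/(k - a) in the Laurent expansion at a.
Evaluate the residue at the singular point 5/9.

The residue is 4/3.

At the order-3 pole 5/9 set g(k) = (k - (5/9))^3*f(k) = 4*k**2/3 + 3*k - 1/15.
Order-3 pole: residue = g''(a)/2; g''(5/9) = 8/3, so the residue is 4/3.


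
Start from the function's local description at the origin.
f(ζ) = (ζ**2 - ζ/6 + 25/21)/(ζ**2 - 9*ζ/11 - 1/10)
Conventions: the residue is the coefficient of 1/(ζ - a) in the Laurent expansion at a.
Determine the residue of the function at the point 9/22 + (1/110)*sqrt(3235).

The residue is 43/132 + (79127/2989140)*sqrt(3235).

The factor ζ**2 - 9*ζ/11 - 1/10 splits as (ζ - a)(ζ - a') with a = 9/22 + (1/110)*sqrt(3235), a' = 9/22 - (1/110)*sqrt(3235). At the order-1 pole a set g(ζ) = (ζ - a)*f(ζ) = [ζ**2 - ζ/6 + 25/21] / (ζ - a').
Simple pole: residue = g(a) at a = 9/22 + (1/110)*sqrt(3235), which is 43/132 + (79127/2989140)*sqrt(3235).


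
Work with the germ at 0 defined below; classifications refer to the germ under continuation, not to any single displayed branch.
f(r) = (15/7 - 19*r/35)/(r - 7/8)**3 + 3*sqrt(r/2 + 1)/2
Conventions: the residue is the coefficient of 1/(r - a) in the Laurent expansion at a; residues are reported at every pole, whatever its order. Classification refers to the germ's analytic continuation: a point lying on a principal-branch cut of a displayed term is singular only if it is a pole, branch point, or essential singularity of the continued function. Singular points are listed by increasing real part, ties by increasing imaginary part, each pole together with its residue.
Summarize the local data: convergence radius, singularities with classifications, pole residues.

Radius of convergence at 0: 7/8.
At -2: an algebraic (square-root) branch point.
At 7/8: a pole of order 3; residue 0.

Denominator factor (r - 7/8)^3: pole of order 3 at 7/8, modulus 7/8.
Branch term (3/2)*sqrt(1 - r/(-2)): its argument vanishes at r = -2, a square-root branch point, modulus 2.
The radius of convergence is the smallest modulus among the singular points: 7/8.
The branch term is analytic at 7/8 and contributes nothing to the residue; only the rational part matters.
At the order-3 pole 7/8 set g(r) = (r - (7/8))^3*(rational part) = 15/7 - 19*r/35.
Order-3 pole: residue = g''(a)/2; g''(7/8) = 0, so the residue is 0.
List the singular points by increasing real part (a conjugate pair: the negative imaginary part first).


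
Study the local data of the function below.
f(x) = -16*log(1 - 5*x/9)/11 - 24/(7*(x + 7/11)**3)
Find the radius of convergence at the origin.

The radius of convergence is 7/11.

Denominator factor (x + 7/11)^3: pole of order 3 at -7/11, modulus 7/11.
Branch term (-16/11)*log(1 - x/(9/5)): its argument vanishes at x = 9/5, a logarithmic branch point, modulus 9/5.
The radius of convergence is the smallest modulus among the singular points: 7/11.


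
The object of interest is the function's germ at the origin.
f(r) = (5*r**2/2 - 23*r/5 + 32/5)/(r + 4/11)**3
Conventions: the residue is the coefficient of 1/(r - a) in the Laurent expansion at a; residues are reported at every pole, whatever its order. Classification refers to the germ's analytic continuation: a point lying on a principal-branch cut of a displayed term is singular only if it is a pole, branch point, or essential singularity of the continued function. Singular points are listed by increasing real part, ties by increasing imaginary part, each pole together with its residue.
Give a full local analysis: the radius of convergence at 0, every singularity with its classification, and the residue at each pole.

Denominator factor (r + 4/11)^3: pole of order 3 at -4/11, modulus 4/11.
The radius of convergence is the smallest modulus among the singular points: 4/11.
At the order-3 pole -4/11 set g(r) = (r - (-4/11))^3*f(r) = 5*r**2/2 - 23*r/5 + 32/5.
Order-3 pole: residue = g''(a)/2; g''(-4/11) = 5, so the residue is 5/2.

Radius of convergence at 0: 4/11.
At -4/11: a pole of order 3; residue 5/2.


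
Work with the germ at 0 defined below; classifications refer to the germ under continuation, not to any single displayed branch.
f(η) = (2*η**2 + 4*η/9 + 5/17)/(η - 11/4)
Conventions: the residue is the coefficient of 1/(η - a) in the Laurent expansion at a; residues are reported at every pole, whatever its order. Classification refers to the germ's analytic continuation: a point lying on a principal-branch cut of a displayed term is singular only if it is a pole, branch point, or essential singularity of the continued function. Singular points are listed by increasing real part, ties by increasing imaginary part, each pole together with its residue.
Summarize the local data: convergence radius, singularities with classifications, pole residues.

Radius of convergence at 0: 11/4.
At 11/4: a pole of order 1; residue 20369/1224.

Denominator factor (η - 11/4): pole of order 1 at 11/4, modulus 11/4.
The radius of convergence is the smallest modulus among the singular points: 11/4.
At the order-1 pole 11/4 set g(η) = (η - (11/4))*f(η) = 2*η**2 + 4*η/9 + 5/17.
Simple pole: residue = g(a) at a = 11/4, which is 20369/1224.


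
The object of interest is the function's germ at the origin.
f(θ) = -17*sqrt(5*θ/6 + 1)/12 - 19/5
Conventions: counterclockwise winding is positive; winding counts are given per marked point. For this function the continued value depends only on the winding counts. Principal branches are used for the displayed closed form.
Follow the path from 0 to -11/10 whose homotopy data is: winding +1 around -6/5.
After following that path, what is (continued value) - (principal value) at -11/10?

Continued minus principal equals (17/36)*sqrt(3).

The rational part is single-valued and drops out of the difference; each branch term changes only by its own monodromy.
(-17/12)*sqrt(1 - θ/(-6/5)): winding +1 is odd, the square root flips sign, contributing -2*(-17/12)*sqrt(1 - (-11/10)/(-6/5)) = -2*(-17/12)*sqrt(1/12) = (17/36)*sqrt(3).
Summing the contributions at θ = -11/10 gives (17/36)*sqrt(3).


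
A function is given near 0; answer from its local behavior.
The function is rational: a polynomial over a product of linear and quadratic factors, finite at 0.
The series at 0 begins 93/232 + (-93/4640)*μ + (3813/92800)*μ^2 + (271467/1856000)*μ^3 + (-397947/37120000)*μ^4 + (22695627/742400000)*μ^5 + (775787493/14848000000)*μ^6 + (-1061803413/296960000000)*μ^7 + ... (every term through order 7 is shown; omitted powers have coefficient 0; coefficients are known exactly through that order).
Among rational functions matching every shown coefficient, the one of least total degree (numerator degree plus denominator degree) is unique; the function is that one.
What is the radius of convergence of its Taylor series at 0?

No rational of total degree below 3 reproduces all 8 coefficients; solving the [0/3] Pade equations on them gives f(μ) = -31/(29*(μ - 4/3)*(μ**2 + 8*μ/5 + 2)), whose expansion matches every shown term.
Denominator factor (μ - 4/3): pole of order 1 at 4/3, modulus 4/3.
Denominator factor (μ**2 + 8*μ/5 + 2): discriminant -136/25, complex-conjugate roots (-4/5) + ((1/5)*sqrt(34))*i and (-4/5) - ((1/5)*sqrt(34))*i; poles of order 1, moduli sqrt(2) and sqrt(2).
The radius of convergence is the smallest modulus among the singular points: 4/3.

The radius of convergence is 4/3.


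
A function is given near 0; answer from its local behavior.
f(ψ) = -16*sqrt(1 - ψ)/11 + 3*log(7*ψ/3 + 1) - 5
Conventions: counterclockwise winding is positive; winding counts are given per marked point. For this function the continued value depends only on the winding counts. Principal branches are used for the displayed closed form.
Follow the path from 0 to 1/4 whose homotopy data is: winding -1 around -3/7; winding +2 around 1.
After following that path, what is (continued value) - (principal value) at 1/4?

The rational part is single-valued and drops out of the difference; each branch term changes only by its own monodromy.
(3)*log(1 - ψ/(-3/7)): each positive loop around -3/7 adds 2*pi*i to the log, so winding -1 contributes (3)*(-1)*2*pi*i = -(6)*pi*i.
(-16/11)*sqrt(1 - ψ/(1)): winding +2 is even, the square root returns to the same sheet, contribution 0.
Summing the contributions at ψ = 1/4 gives -(6)*pi*i.

Continued minus principal equals -(6)*pi*i.


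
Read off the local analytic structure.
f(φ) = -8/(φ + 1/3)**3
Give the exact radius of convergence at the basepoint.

The radius of convergence is 1/3.

Denominator factor (φ + 1/3)^3: pole of order 3 at -1/3, modulus 1/3.
The radius of convergence is the smallest modulus among the singular points: 1/3.


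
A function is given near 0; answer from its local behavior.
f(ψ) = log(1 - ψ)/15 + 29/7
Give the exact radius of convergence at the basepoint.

The radius of convergence is 1.

Branch term (1/15)*log(1 - ψ/(1)): its argument vanishes at ψ = 1, a logarithmic branch point, modulus 1.
The radius of convergence is the smallest modulus among the singular points: 1.


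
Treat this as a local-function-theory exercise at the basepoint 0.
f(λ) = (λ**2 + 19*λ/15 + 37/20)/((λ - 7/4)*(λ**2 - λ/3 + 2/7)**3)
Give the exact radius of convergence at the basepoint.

Denominator factor (λ - 7/4): pole of order 1 at 7/4, modulus 7/4.
Denominator factor (λ**2 - λ/3 + 2/7)^3: discriminant -65/63, complex-conjugate roots (1/6) + ((1/42)*sqrt(455))*i and (1/6) - ((1/42)*sqrt(455))*i; poles of order 3, moduli (1/7)*sqrt(14) and (1/7)*sqrt(14).
The radius of convergence is the smallest modulus among the singular points: (1/7)*sqrt(14).

The radius of convergence is (1/7)*sqrt(14).


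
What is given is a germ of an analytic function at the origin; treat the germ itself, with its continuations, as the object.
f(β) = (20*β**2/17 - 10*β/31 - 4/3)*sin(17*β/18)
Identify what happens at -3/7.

The point is a regular point.

There is no denominator, hence no pole anywhere.
The factor sin(17*β/18) is entire.
So the germ continues analytically to -3/7.


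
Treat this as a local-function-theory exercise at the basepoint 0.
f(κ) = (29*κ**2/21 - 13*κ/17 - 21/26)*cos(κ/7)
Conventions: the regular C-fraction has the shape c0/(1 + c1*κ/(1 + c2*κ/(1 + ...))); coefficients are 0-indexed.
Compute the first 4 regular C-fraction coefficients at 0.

Taylor coefficients (expand at 0): a_0 = -21/26, a_1 = -13/17, a_2 = 1517/1092, a_3 = 13/1666.
c0 = a_0 = -21/26. Peel one level at a time: if S = 1 + c*κ/S' with S'(0) = 1, then c is the κ-coefficient of S and S' = c*κ/(S - 1).
S_1 = c0/f = 1 + (-338/357)*κ + (666901/254898)*κ^2 + ...; c1 = -338/357.
S_2 = c1*κ/(S_1 - 1) = 1 + (666901/241332)*κ + (667128913/201526416)*κ^2 + ...; c2 = 666901/241332.
S_3 = c2*κ/(S_2 - 1) = 1 + (-11341191521/9467326596)*κ + ...; c3 = -11341191521/9467326596.

The regular C-fraction coefficients are [-21/26, -338/357, 666901/241332, -11341191521/9467326596].
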